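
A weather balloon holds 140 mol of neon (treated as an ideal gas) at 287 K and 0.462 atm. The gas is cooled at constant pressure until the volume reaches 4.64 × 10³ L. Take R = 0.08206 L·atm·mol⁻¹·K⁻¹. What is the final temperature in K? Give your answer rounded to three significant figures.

T₂ ≈ 187 K

From PV = nRT: V₁ = nRT₁/P₁ = 7137 L.
Isobaric, so V/T is constant: P₂ = P₁; T₂ = T₁·(V₂/V₁) = 186.6 K.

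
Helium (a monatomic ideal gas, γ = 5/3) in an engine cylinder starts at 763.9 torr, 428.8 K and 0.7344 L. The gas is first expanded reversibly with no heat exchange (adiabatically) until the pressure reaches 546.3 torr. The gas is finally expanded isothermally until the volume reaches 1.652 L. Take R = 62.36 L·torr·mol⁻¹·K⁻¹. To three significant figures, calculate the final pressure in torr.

Adiabatic (γ = 5/3), T V^(γ−1) and P V^γ constant: T₂ = T₁·(P₂/P₁)^((γ−1)/γ) = 375.0 K; V₂ = V₁·(P₁/P₂)^(1/γ) = 0.8980 L.
T constant ⇒ Boyle's law P V = const: T₃ = T₂; P₃ = P₂·(V₂/V₃) = 297.0 torr.

P₃ ≈ 297 torr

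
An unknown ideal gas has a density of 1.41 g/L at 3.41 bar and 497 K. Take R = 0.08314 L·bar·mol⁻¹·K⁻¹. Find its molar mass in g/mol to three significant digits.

M ≈ 17.1 g/mol

ρ = PM/(RT) ⇒ M = ρRT/P = (1.41 × 0.08314 × 497.0) / 3.41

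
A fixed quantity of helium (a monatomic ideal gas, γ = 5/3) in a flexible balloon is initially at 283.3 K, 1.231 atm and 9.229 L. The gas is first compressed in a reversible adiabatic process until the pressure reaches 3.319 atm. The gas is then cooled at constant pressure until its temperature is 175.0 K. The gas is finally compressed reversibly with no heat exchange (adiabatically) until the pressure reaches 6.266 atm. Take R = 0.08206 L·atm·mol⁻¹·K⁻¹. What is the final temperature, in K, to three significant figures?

Adiabatic (γ = 5/3), T V^(γ−1) and P V^γ constant: T₂ = T₁·(P₂/P₁)^((γ−1)/γ) = 421.3 K; V₂ = V₁·(P₁/P₂)^(1/γ) = 5.090 L.
Isobaric, so V/T is constant: P₃ = P₂; V₃ = V₂·(T₃/T₂) = 2.114 L.
Adiabatic (γ = 5/3), T V^(γ−1) and P V^γ constant: T₄ = T₃·(P₄/P₃)^((γ−1)/γ) = 225.6 K; V₄ = V₃·(P₃/P₄)^(1/γ) = 1.444 L.

T₄ ≈ 226 K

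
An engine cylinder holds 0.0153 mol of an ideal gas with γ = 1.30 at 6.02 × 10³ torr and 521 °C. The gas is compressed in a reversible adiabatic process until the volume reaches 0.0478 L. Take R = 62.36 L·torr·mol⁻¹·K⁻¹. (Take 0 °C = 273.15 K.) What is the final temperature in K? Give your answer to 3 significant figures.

Convert: T₁ = 794.1 K.
From PV = nRT: V₁ = nRT₁/P₁ = 0.1259 L.
Adiabatic (γ = 1.30), T V^(γ−1) and P V^γ constant: T₂ = T₁·(V₁/V₂)^(γ−1) = 1062 K; P₂ = P₁·(V₁/V₂)^γ = 2.119e+04 torr.

T₂ ≈ 1.06e+03 K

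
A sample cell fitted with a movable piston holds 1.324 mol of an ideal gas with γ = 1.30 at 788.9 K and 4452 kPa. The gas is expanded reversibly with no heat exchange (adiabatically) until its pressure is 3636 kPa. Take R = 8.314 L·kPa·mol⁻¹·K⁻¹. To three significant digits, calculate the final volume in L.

From PV = nRT: V₁ = nRT₁/P₁ = 1.951 L.
Adiabatic (γ = 1.30), T V^(γ−1) and P V^γ constant: T₂ = T₁·(P₂/P₁)^((γ−1)/γ) = 752.9 K; V₂ = V₁·(P₁/P₂)^(1/γ) = 2.279 L.

V₂ ≈ 2.28 L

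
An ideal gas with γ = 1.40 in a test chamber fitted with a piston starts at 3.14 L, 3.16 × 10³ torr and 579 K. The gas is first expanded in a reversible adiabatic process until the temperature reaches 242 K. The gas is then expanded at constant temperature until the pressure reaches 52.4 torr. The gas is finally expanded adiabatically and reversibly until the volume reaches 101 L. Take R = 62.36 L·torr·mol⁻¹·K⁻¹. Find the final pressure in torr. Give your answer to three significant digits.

Adiabatic (γ = 1.40), T V^(γ−1) and P V^γ constant: P₂ = P₁·(T₂/T₁)^(γ/(γ−1)) = 149.2 torr; V₂ = V₁·(T₁/T₂)^(1/(γ−1)) = 27.80 L.
Isothermal, so P V is constant: T₃ = T₂; V₃ = V₂·(P₂/P₃) = 79.14 L.
Adiabatic (γ = 1.40), T V^(γ−1) and P V^γ constant: T₄ = T₃·(V₃/V₄)^(γ−1) = 219.5 K; P₄ = P₃·(V₃/V₄)^γ = 37.25 torr.

P₄ ≈ 37.2 torr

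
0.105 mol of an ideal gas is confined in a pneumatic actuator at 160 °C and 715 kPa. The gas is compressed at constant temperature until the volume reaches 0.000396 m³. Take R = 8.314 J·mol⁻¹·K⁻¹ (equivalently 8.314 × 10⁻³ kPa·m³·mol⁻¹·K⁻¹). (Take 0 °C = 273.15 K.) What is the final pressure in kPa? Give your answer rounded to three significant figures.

P₂ ≈ 955 kPa

Convert: T₁ = 433.1 K.
From PV = nRT: V₁ = nRT₁/P₁ = 0.0005288 m³.
Isothermal, so P V is constant: T₂ = T₁; P₂ = P₁·(V₁/V₂) = 954.9 kPa.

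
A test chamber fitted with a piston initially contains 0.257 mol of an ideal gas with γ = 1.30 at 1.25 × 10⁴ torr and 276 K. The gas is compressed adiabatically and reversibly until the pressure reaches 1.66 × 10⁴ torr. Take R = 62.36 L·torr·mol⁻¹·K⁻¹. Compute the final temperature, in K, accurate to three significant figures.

T₂ ≈ 295 K

From PV = nRT: V₁ = nRT₁/P₁ = 0.3539 L.
Adiabatic (γ = 1.30), T V^(γ−1) and P V^γ constant: T₂ = T₁·(P₂/P₁)^((γ−1)/γ) = 294.7 K; V₂ = V₁·(P₁/P₂)^(1/γ) = 0.2845 L.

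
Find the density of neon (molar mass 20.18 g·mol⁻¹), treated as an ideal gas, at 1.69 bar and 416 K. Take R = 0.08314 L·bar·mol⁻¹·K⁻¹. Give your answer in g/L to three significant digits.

ρ = PM/(RT) = (1.69 × 20.18) / (0.08314 × 416.0)

ρ ≈ 0.986 g/L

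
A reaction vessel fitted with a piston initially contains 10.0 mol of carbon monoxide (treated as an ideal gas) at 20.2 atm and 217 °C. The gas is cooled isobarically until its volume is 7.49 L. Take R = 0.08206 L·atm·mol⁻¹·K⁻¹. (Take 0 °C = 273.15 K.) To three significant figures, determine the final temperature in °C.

Convert: T₁ = 490.1 K.
From PV = nRT: V₁ = nRT₁/P₁ = 19.91 L.
P constant ⇒ V ∝ T: P₂ = P₁; T₂ = T₁·(V₂/V₁) = 184.4 K.

T₂ ≈ -88.8 °C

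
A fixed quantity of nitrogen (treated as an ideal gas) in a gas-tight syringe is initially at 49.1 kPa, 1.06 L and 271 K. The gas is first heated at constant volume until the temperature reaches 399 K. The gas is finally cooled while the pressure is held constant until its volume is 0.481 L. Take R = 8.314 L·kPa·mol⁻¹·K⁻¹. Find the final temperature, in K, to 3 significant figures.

V constant ⇒ P ∝ T: V₂ = V₁; P₂ = P₁·(T₂/T₁) = 72.29 kPa.
P constant ⇒ V ∝ T: P₃ = P₂; T₃ = T₂·(V₃/V₂) = 181.1 K.

T₃ ≈ 181 K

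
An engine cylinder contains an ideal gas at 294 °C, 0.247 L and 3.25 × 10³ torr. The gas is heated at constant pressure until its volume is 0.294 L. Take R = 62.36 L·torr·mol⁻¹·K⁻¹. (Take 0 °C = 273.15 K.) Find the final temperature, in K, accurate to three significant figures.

T₂ ≈ 675 K

Convert: T₁ = 567.1 K.
Isobaric, so V/T is constant: P₂ = P₁; T₂ = T₁·(V₂/V₁) = 675.1 K.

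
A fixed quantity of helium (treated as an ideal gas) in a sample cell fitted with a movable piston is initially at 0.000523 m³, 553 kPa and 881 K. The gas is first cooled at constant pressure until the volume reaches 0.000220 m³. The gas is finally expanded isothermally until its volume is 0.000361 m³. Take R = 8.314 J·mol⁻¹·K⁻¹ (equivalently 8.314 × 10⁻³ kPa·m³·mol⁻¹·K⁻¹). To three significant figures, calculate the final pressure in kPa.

P₃ ≈ 337 kPa

Isobaric, so V/T is constant: P₂ = P₁; T₂ = T₁·(V₂/V₁) = 370.6 K.
T constant ⇒ Boyle's law P V = const: T₃ = T₂; P₃ = P₂·(V₂/V₃) = 337.0 kPa.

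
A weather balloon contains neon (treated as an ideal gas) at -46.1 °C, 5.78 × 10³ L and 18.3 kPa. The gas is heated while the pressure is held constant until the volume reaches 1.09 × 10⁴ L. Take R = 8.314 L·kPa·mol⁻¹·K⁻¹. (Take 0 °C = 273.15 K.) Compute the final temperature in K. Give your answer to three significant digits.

T₂ ≈ 428 K

Convert: T₁ = 227.0 K.
P constant ⇒ V ∝ T: P₂ = P₁; T₂ = T₁·(V₂/V₁) = 428.2 K.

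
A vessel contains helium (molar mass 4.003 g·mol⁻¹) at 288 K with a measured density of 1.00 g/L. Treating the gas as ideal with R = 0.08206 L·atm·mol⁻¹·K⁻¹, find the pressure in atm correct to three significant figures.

P ≈ 5.90 atm

ρ = PM/(RT) ⇒ P = ρRT/M = (1.00 × 0.08206 × 288.0) / 4.003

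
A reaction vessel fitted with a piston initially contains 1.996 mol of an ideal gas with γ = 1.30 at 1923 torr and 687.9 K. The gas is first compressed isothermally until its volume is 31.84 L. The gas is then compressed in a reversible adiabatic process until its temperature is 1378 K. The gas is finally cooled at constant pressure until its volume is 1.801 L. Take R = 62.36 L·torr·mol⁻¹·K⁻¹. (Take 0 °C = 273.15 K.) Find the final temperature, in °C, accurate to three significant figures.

From PV = nRT: V₁ = nRT₁/P₁ = 44.53 L.
T constant ⇒ Boyle's law P V = const: T₂ = T₁; P₂ = P₁·(V₁/V₂) = 2689 torr.
Adiabatic (γ = 1.30), T V^(γ−1) and P V^γ constant: P₃ = P₂·(T₃/T₂)^(γ/(γ−1)) = 5.459e+04 torr; V₃ = V₂·(T₂/T₃)^(1/(γ−1)) = 3.142 L.
P constant ⇒ V ∝ T: P₄ = P₃; T₄ = T₃·(V₄/V₃) = 789.8 K.

T₄ ≈ 517 °C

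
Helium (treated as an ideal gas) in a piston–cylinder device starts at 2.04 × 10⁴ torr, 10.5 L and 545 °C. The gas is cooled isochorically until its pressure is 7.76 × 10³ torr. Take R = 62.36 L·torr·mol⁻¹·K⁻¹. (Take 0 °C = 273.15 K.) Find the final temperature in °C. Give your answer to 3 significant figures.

T₂ ≈ 38.1 °C

Convert: T₁ = 818.1 K.
V constant ⇒ P ∝ T: V₂ = V₁; T₂ = T₁·(P₂/P₁) = 311.2 K.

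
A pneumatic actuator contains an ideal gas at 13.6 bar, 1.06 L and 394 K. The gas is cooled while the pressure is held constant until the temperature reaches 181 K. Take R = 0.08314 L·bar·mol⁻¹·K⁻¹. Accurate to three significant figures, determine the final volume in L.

Isobaric, so V/T is constant: P₂ = P₁; V₂ = V₁·(T₂/T₁) = 0.4870 L.

V₂ ≈ 0.487 L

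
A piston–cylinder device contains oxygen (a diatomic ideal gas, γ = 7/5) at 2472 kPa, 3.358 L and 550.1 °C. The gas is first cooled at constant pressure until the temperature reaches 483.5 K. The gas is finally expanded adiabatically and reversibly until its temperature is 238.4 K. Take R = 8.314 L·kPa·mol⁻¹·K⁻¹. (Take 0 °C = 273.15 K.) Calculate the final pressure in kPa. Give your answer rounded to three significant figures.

P₃ ≈ 208 kPa

Convert: T₁ = 823.2 K.
P constant ⇒ V ∝ T: P₂ = P₁; V₂ = V₁·(T₂/T₁) = 1.972 L.
Adiabatic (γ = 7/5), T V^(γ−1) and P V^γ constant: P₃ = P₂·(T₃/T₂)^(γ/(γ−1)) = 208.1 kPa; V₃ = V₂·(T₂/T₃)^(1/(γ−1)) = 11.55 L.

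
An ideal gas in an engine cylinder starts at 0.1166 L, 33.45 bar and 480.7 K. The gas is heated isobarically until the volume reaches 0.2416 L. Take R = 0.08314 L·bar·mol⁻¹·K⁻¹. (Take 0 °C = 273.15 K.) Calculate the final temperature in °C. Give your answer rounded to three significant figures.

Isobaric, so V/T is constant: P₂ = P₁; T₂ = T₁·(V₂/V₁) = 996.0 K.

T₂ ≈ 723 °C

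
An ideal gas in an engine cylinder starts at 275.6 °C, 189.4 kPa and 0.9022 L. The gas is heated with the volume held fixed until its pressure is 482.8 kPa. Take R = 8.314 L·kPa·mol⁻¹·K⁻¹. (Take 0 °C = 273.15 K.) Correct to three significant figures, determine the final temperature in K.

Convert: T₁ = 548.8 K.
Isochoric, so P/T is constant: V₂ = V₁; T₂ = T₁·(P₂/P₁) = 1399 K.

T₂ ≈ 1.40e+03 K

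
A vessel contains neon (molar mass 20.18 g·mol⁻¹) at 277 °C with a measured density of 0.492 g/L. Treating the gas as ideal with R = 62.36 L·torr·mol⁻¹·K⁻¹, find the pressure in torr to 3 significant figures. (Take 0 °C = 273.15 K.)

P ≈ 836 torr

ρ = PM/(RT) ⇒ P = ρRT/M = (0.492 × 62.36 × 550.1) / 20.18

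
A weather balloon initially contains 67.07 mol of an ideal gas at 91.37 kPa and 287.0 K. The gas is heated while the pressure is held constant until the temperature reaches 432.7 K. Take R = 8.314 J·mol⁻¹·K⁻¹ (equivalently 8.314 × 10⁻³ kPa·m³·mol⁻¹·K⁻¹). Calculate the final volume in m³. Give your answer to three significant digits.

V₂ ≈ 2.64 m³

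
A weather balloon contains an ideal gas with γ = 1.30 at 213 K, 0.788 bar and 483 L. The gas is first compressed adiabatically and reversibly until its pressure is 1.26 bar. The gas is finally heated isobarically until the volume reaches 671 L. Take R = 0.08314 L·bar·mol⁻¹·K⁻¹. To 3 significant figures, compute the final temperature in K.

T₃ ≈ 473 K

Adiabatic (γ = 1.30), T V^(γ−1) and P V^γ constant: T₂ = T₁·(P₂/P₁)^((γ−1)/γ) = 237.4 K; V₂ = V₁·(P₁/P₂)^(1/γ) = 336.6 L.
Isobaric, so V/T is constant: P₃ = P₂; T₃ = T₂·(V₃/V₂) = 473.2 K.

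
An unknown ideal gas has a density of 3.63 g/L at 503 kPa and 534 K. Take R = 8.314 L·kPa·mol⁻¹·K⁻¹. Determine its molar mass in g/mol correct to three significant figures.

M ≈ 32.0 g/mol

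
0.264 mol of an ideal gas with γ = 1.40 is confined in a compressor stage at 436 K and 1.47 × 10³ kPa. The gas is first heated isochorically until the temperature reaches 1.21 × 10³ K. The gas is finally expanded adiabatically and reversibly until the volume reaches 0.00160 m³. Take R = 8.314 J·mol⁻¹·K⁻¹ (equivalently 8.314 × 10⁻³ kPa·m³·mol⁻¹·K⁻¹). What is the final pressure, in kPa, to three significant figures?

From PV = nRT: V₁ = nRT₁/P₁ = 0.0006510 m³.
V constant ⇒ P ∝ T: V₂ = V₁; P₂ = P₁·(T₂/T₁) = 4080 kPa.
Reversible adiabatic, γ = 1.40: T₃ = T₂·(V₂/V₃)^(γ−1) = 844.4 K; P₃ = P₂·(V₂/V₃)^γ = 1158 kPa.

P₃ ≈ 1.16e+03 kPa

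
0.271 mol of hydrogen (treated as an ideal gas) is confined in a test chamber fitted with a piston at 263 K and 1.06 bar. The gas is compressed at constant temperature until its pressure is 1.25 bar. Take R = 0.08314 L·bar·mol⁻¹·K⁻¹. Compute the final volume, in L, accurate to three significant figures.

V₂ ≈ 4.74 L

From PV = nRT: V₁ = nRT₁/P₁ = 5.590 L.
Isothermal, so P V is constant: T₂ = T₁; V₂ = V₁·(P₁/P₂) = 4.741 L.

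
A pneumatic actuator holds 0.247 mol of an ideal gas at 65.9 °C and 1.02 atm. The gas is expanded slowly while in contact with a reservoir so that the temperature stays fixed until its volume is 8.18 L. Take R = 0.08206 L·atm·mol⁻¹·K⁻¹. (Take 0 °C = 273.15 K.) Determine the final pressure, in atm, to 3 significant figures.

Convert: T₁ = 339.0 K.
From PV = nRT: V₁ = nRT₁/P₁ = 6.737 L.
T constant ⇒ Boyle's law P V = const: T₂ = T₁; P₂ = P₁·(V₁/V₂) = 0.8401 atm.

P₂ ≈ 0.840 atm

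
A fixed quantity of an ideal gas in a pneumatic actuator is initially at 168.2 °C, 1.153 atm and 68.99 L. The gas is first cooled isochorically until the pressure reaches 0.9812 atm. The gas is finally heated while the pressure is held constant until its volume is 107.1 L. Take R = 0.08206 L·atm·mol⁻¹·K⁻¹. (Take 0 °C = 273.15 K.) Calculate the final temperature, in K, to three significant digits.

T₃ ≈ 583 K

Convert: T₁ = 441.3 K.
V constant ⇒ P ∝ T: V₂ = V₁; T₂ = T₁·(P₂/P₁) = 375.6 K.
Isobaric, so V/T is constant: P₃ = P₂; T₃ = T₂·(V₃/V₂) = 583.1 K.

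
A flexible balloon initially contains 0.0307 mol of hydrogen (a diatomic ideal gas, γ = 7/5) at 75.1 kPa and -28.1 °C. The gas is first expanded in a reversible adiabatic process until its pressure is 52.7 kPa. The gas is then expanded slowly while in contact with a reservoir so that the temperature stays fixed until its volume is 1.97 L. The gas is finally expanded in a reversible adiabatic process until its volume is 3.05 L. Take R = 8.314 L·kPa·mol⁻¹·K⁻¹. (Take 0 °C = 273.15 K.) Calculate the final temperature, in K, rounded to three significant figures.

T₄ ≈ 186 K

Convert: T₁ = 245.0 K.
From PV = nRT: V₁ = nRT₁/P₁ = 0.8328 L.
Reversible adiabatic, γ = 7/5: T₂ = T₁·(P₂/P₁)^((γ−1)/γ) = 221.5 K; V₂ = V₁·(P₁/P₂)^(1/γ) = 1.073 L.
Isothermal, so P V is constant: T₃ = T₂; P₃ = P₂·(V₂/V₃) = 28.69 kPa.
Reversible adiabatic, γ = 7/5: T₄ = T₃·(V₃/V₄)^(γ−1) = 185.9 K; P₄ = P₃·(V₃/V₄)^γ = 15.56 kPa.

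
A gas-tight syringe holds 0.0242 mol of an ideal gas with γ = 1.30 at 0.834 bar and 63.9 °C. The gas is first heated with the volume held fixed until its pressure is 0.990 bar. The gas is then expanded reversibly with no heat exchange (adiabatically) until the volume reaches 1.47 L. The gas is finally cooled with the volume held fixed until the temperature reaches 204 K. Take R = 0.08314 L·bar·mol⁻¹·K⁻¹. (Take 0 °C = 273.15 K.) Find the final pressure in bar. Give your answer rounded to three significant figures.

Convert: T₁ = 337.0 K.
From PV = nRT: V₁ = nRT₁/P₁ = 0.8131 L.
Isochoric, so P/T is constant: V₂ = V₁; T₂ = T₁·(P₂/P₁) = 400.1 K.
Reversible adiabatic, γ = 1.30: T₃ = T₂·(V₂/V₃)^(γ−1) = 335.0 K; P₃ = P₂·(V₂/V₃)^γ = 0.4585 bar.
V constant ⇒ P ∝ T: V₄ = V₃; P₄ = P₃·(T₄/T₃) = 0.2792 bar.

P₄ ≈ 0.279 bar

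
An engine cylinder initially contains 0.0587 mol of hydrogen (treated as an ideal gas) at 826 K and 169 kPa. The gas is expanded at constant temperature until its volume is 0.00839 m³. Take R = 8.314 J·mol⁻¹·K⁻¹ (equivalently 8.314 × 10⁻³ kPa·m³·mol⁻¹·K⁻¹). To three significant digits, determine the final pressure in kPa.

From PV = nRT: V₁ = nRT₁/P₁ = 0.002385 m³.
T constant ⇒ Boyle's law P V = const: T₂ = T₁; P₂ = P₁·(V₁/V₂) = 48.05 kPa.

P₂ ≈ 48.0 kPa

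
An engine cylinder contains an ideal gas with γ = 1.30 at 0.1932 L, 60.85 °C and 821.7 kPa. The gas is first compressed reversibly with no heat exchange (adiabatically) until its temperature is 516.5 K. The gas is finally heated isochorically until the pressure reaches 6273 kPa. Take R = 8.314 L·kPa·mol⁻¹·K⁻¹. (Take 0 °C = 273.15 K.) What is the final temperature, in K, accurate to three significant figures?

T₃ ≈ 596 K

Convert: T₁ = 334.0 K.
Reversible adiabatic, γ = 1.30: P₂ = P₁·(T₂/T₁)^(γ/(γ−1)) = 5434 kPa; V₂ = V₁·(T₁/T₂)^(1/(γ−1)) = 0.04518 L.
Isochoric, so P/T is constant: V₃ = V₂; T₃ = T₂·(P₃/P₂) = 596.3 K.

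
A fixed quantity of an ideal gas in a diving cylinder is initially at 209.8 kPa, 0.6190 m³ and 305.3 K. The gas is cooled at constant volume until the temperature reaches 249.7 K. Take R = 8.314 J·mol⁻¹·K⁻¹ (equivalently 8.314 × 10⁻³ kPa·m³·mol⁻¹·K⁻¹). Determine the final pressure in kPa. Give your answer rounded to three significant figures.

Isochoric, so P/T is constant: V₂ = V₁; P₂ = P₁·(T₂/T₁) = 171.6 kPa.

P₂ ≈ 172 kPa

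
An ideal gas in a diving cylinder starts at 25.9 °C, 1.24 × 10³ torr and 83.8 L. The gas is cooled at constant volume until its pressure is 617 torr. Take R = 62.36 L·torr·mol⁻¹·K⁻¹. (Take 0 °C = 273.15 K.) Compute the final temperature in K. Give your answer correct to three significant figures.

Convert: T₁ = 299.0 K.
V constant ⇒ P ∝ T: V₂ = V₁; T₂ = T₁·(P₂/P₁) = 148.8 K.

T₂ ≈ 149 K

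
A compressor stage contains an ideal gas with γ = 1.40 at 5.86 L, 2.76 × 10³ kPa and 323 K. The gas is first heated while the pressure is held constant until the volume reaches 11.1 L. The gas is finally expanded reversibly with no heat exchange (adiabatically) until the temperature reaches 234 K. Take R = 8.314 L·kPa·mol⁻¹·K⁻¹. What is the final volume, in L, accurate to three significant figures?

P constant ⇒ V ∝ T: P₂ = P₁; T₂ = T₁·(V₂/V₁) = 611.8 K.
Adiabatic (γ = 1.40), T V^(γ−1) and P V^γ constant: P₃ = P₂·(T₃/T₂)^(γ/(γ−1)) = 95.49 kPa; V₃ = V₂·(T₂/T₃)^(1/(γ−1)) = 122.7 L.

V₃ ≈ 123 L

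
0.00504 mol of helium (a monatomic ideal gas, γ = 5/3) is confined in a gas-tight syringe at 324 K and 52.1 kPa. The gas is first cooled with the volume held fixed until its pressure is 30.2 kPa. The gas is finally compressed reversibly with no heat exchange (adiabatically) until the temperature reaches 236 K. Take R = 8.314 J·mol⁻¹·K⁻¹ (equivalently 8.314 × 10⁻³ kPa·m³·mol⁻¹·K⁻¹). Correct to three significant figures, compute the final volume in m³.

From PV = nRT: V₁ = nRT₁/P₁ = 0.0002606 m³.
Isochoric, so P/T is constant: V₂ = V₁; T₂ = T₁·(P₂/P₁) = 187.8 K.
Reversible adiabatic, γ = 5/3: P₃ = P₂·(T₃/T₂)^(γ/(γ−1)) = 53.46 kPa; V₃ = V₂·(T₂/T₃)^(1/(γ−1)) = 0.0001850 m³.

V₃ ≈ 0.000185 m³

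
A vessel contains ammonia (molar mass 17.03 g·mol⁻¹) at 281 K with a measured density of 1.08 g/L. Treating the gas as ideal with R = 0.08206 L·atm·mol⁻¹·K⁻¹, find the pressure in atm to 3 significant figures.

ρ = PM/(RT) ⇒ P = ρRT/M = (1.08 × 0.08206 × 281.0) / 17.03

P ≈ 1.46 atm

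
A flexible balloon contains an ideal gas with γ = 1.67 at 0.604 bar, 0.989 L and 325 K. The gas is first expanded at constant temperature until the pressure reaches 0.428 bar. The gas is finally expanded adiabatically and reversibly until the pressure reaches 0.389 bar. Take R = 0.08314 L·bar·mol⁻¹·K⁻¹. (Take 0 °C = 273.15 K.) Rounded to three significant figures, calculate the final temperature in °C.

T₃ ≈ 39.6 °C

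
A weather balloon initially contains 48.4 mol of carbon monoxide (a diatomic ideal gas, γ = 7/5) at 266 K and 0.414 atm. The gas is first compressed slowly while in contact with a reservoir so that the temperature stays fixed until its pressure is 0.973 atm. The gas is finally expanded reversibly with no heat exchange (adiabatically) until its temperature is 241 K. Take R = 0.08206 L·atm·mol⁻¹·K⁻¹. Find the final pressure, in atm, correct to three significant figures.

P₃ ≈ 0.689 atm

From PV = nRT: V₁ = nRT₁/P₁ = 2552 L.
T constant ⇒ Boyle's law P V = const: T₂ = T₁; V₂ = V₁·(P₁/P₂) = 1086 L.
Reversible adiabatic, γ = 7/5: P₃ = P₂·(T₃/T₂)^(γ/(γ−1)) = 0.6888 atm; V₃ = V₂·(T₂/T₃)^(1/(γ−1)) = 1390 L.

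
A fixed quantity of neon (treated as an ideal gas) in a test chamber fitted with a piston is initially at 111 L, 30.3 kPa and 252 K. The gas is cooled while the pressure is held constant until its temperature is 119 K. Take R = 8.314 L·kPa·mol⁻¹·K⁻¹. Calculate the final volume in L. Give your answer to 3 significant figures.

P constant ⇒ V ∝ T: P₂ = P₁; V₂ = V₁·(T₂/T₁) = 52.42 L.

V₂ ≈ 52.4 L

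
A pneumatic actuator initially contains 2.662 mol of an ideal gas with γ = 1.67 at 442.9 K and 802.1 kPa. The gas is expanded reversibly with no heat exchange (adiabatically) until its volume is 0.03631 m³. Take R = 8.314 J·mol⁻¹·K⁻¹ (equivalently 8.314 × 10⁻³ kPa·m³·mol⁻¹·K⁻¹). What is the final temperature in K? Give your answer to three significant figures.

From PV = nRT: V₁ = nRT₁/P₁ = 0.01222 m³.
Adiabatic (γ = 1.67), T V^(γ−1) and P V^γ constant: T₂ = T₁·(V₁/V₂)^(γ−1) = 213.5 K; P₂ = P₁·(V₁/V₂)^γ = 130.1 kPa.

T₂ ≈ 214 K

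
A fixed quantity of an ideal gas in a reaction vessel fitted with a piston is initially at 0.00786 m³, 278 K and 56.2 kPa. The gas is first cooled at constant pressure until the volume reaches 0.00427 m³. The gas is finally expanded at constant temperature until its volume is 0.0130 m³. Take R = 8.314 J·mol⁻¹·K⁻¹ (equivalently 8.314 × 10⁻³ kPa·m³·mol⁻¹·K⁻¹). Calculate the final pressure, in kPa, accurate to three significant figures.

P₃ ≈ 18.5 kPa

P constant ⇒ V ∝ T: P₂ = P₁; T₂ = T₁·(V₂/V₁) = 151.0 K.
T constant ⇒ Boyle's law P V = const: T₃ = T₂; P₃ = P₂·(V₂/V₃) = 18.46 kPa.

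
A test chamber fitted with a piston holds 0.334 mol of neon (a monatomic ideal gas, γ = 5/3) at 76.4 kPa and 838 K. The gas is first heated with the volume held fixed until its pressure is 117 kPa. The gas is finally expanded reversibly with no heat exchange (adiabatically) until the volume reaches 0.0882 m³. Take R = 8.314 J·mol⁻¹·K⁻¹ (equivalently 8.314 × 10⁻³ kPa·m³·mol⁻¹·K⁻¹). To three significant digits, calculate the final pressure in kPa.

From PV = nRT: V₁ = nRT₁/P₁ = 0.03046 m³.
V constant ⇒ P ∝ T: V₂ = V₁; T₂ = T₁·(P₂/P₁) = 1283 K.
Reversible adiabatic, γ = 5/3: T₃ = T₂·(V₂/V₃)^(γ−1) = 631.7 K; P₃ = P₂·(V₂/V₃)^γ = 19.89 kPa.

P₃ ≈ 19.9 kPa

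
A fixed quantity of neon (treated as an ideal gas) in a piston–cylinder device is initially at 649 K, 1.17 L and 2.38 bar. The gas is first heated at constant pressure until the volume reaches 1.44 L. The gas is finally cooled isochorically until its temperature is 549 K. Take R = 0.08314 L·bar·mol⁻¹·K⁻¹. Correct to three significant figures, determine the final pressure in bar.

Isobaric, so V/T is constant: P₂ = P₁; T₂ = T₁·(V₂/V₁) = 798.8 K.
Isochoric, so P/T is constant: V₃ = V₂; P₃ = P₂·(T₃/T₂) = 1.636 bar.

P₃ ≈ 1.64 bar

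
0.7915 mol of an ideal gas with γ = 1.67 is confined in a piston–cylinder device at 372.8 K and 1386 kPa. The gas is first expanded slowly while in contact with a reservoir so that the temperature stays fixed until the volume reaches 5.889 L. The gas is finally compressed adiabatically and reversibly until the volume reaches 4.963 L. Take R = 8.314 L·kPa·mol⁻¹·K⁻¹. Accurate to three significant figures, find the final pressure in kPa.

P₃ ≈ 554 kPa

From PV = nRT: V₁ = nRT₁/P₁ = 1.770 L.
T constant ⇒ Boyle's law P V = const: T₂ = T₁; P₂ = P₁·(V₁/V₂) = 416.6 kPa.
Reversible adiabatic, γ = 1.67: T₃ = T₂·(V₂/V₃)^(γ−1) = 418.1 K; P₃ = P₂·(V₂/V₃)^γ = 554.3 kPa.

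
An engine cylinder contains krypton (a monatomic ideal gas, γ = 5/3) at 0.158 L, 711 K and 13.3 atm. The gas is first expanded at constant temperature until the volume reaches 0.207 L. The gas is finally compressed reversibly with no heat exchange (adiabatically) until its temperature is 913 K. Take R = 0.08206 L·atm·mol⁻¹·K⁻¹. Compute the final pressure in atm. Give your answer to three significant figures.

P₃ ≈ 19.0 atm

Isothermal, so P V is constant: T₂ = T₁; P₂ = P₁·(V₁/V₂) = 10.15 atm.
Adiabatic (γ = 5/3), T V^(γ−1) and P V^γ constant: P₃ = P₂·(T₃/T₂)^(γ/(γ−1)) = 18.97 atm; V₃ = V₂·(T₂/T₃)^(1/(γ−1)) = 0.1423 L.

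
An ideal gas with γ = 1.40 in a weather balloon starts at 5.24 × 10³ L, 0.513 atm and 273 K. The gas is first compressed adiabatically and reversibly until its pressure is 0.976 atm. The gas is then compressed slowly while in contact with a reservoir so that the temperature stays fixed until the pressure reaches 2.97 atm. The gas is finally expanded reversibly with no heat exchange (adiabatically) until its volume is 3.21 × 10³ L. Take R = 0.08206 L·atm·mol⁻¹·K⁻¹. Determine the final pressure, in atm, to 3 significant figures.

P₄ ≈ 0.653 atm

Adiabatic (γ = 1.40), T V^(γ−1) and P V^γ constant: T₂ = T₁·(P₂/P₁)^((γ−1)/γ) = 328.1 K; V₂ = V₁·(P₁/P₂)^(1/γ) = 3310 L.
T constant ⇒ Boyle's law P V = const: T₃ = T₂; V₃ = V₂·(P₂/P₃) = 1088 L.
Reversible adiabatic, γ = 1.40: T₄ = T₃·(V₃/V₄)^(γ−1) = 212.8 K; P₄ = P₃·(V₃/V₄)^γ = 0.6528 atm.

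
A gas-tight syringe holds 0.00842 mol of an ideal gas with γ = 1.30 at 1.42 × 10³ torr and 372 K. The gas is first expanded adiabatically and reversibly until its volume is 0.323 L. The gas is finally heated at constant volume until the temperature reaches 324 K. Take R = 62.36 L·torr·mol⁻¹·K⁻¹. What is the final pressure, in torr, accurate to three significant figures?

P₃ ≈ 527 torr

From PV = nRT: V₁ = nRT₁/P₁ = 0.1376 L.
Adiabatic (γ = 1.30), T V^(γ−1) and P V^γ constant: T₂ = T₁·(V₁/V₂)^(γ−1) = 288.0 K; P₂ = P₁·(V₁/V₂)^γ = 468.1 torr.
V constant ⇒ P ∝ T: V₃ = V₂; P₃ = P₂·(T₃/T₂) = 526.7 torr.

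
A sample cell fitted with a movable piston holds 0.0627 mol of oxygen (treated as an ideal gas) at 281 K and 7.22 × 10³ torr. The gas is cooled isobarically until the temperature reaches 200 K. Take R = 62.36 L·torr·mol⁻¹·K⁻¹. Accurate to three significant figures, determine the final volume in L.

From PV = nRT: V₁ = nRT₁/P₁ = 0.1522 L.
P constant ⇒ V ∝ T: P₂ = P₁; V₂ = V₁·(T₂/T₁) = 0.1083 L.

V₂ ≈ 0.108 L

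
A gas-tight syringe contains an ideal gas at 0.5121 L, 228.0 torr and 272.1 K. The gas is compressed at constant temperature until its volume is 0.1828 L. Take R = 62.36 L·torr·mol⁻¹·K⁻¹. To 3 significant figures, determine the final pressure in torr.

Isothermal, so P V is constant: T₂ = T₁; P₂ = P₁·(V₁/V₂) = 638.7 torr.

P₂ ≈ 639 torr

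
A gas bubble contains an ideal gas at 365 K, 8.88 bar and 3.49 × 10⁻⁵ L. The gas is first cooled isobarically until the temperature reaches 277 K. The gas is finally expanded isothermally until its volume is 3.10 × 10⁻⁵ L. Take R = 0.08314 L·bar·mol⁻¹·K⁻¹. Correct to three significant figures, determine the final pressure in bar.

P₃ ≈ 7.59 bar

P constant ⇒ V ∝ T: P₂ = P₁; V₂ = V₁·(T₂/T₁) = 2.649e-05 L.
Isothermal, so P V is constant: T₃ = T₂; P₃ = P₂·(V₂/V₃) = 7.587 bar.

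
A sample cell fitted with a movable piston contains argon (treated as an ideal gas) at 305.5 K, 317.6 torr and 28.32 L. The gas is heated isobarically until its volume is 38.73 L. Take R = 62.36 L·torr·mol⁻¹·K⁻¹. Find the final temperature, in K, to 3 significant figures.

T₂ ≈ 418 K

Isobaric, so V/T is constant: P₂ = P₁; T₂ = T₁·(V₂/V₁) = 417.8 K.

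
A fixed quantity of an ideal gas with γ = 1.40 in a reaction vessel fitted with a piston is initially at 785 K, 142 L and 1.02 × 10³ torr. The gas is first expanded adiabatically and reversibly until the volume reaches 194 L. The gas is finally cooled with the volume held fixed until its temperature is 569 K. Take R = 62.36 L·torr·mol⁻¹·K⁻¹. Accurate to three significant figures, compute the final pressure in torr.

Adiabatic (γ = 1.40), T V^(γ−1) and P V^γ constant: T₂ = T₁·(V₁/V₂)^(γ−1) = 692.9 K; P₂ = P₁·(V₁/V₂)^γ = 659.0 torr.
Isochoric, so P/T is constant: V₃ = V₂; P₃ = P₂·(T₃/T₂) = 541.2 torr.

P₃ ≈ 541 torr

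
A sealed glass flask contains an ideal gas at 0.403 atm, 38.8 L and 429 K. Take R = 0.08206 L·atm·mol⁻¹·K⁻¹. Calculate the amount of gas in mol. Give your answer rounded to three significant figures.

n ≈ 0.444 mol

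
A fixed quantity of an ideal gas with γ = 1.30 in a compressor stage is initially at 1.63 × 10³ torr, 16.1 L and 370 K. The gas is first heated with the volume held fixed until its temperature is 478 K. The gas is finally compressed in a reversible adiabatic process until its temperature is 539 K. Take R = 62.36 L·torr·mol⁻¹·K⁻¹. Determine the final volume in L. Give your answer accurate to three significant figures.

V₃ ≈ 10.8 L

Isochoric, so P/T is constant: V₂ = V₁; P₂ = P₁·(T₂/T₁) = 2106 torr.
Reversible adiabatic, γ = 1.30: P₃ = P₂·(T₃/T₂)^(γ/(γ−1)) = 3544 torr; V₃ = V₂·(T₂/T₃)^(1/(γ−1)) = 10.79 L.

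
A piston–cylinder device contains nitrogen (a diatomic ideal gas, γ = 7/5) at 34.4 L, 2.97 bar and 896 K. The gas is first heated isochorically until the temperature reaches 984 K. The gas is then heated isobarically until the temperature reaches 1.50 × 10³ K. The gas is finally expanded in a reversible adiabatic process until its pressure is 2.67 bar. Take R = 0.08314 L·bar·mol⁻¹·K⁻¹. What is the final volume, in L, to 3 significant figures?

V constant ⇒ P ∝ T: V₂ = V₁; P₂ = P₁·(T₂/T₁) = 3.262 bar.
Isobaric, so V/T is constant: P₃ = P₂; V₃ = V₂·(T₃/T₂) = 52.44 L.
Adiabatic (γ = 7/5), T V^(γ−1) and P V^γ constant: T₄ = T₃·(P₄/P₃)^((γ−1)/γ) = 1417 K; V₄ = V₃·(P₃/P₄)^(1/γ) = 60.50 L.

V₄ ≈ 60.5 L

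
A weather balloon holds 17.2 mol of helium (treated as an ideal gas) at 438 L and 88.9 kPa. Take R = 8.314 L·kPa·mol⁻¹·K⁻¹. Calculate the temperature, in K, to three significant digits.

PV = nRT ⇒ T = PV/(nR) = (88.9 × 438) / (17.2 × 8.314)

T ≈ 272 K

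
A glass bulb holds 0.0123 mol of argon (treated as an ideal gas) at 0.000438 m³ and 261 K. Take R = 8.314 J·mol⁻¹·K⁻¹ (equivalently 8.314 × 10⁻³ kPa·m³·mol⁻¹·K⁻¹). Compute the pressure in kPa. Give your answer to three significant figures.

P ≈ 60.9 kPa

PV = nRT ⇒ P = nRT/V = (0.0123 × 8.314 × 10⁻³ × 261) / 0.000438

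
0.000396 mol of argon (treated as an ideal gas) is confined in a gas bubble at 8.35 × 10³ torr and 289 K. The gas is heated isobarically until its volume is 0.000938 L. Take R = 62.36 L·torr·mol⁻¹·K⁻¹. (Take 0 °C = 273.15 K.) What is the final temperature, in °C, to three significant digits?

T₂ ≈ 44.0 °C

From PV = nRT: V₁ = nRT₁/P₁ = 0.0008547 L.
P constant ⇒ V ∝ T: P₂ = P₁; T₂ = T₁·(V₂/V₁) = 317.2 K.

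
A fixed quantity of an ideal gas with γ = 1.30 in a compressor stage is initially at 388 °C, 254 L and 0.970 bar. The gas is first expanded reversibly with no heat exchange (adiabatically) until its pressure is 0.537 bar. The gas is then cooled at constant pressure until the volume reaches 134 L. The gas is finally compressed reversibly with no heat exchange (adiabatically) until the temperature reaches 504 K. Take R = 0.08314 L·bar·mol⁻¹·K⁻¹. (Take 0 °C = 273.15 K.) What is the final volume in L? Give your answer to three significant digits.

Convert: T₁ = 661.1 K.
Reversible adiabatic, γ = 1.30: T₂ = T₁·(P₂/P₁)^((γ−1)/γ) = 576.8 K; V₂ = V₁·(P₁/P₂)^(1/γ) = 400.3 L.
P constant ⇒ V ∝ T: P₃ = P₂; T₃ = T₂·(V₃/V₂) = 193.1 K.
Adiabatic (γ = 1.30), T V^(γ−1) and P V^γ constant: P₄ = P₃·(T₄/T₃)^(γ/(γ−1)) = 34.32 bar; V₄ = V₃·(T₃/T₄)^(1/(γ−1)) = 5.473 L.

V₄ ≈ 5.47 L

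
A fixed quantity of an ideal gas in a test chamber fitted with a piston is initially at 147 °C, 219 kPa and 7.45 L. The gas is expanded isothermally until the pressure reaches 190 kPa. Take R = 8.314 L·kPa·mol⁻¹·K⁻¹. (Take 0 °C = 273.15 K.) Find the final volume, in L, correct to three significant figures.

Convert: T₁ = 420.1 K.
Isothermal, so P V is constant: T₂ = T₁; V₂ = V₁·(P₁/P₂) = 8.587 L.

V₂ ≈ 8.59 L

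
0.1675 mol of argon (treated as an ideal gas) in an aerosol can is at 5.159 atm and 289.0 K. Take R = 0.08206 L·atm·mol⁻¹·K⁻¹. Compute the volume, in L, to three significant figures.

PV = nRT ⇒ V = nRT/P = (0.1675 × 0.08206 × 289.0) / 5.159

V ≈ 0.770 L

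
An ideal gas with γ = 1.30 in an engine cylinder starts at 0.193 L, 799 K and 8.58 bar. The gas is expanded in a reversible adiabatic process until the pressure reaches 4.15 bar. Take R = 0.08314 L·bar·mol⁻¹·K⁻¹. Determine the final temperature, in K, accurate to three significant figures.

Adiabatic (γ = 1.30), T V^(γ−1) and P V^γ constant: T₂ = T₁·(P₂/P₁)^((γ−1)/γ) = 675.7 K; V₂ = V₁·(P₁/P₂)^(1/γ) = 0.3374 L.

T₂ ≈ 676 K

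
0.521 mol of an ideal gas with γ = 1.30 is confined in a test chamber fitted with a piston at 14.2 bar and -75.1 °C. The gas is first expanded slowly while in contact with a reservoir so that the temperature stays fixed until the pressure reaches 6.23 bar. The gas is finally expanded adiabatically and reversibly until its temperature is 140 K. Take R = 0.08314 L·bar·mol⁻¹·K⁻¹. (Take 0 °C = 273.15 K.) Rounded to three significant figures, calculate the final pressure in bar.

P₃ ≈ 1.39 bar

Convert: T₁ = 198.0 K.
From PV = nRT: V₁ = nRT₁/P₁ = 0.6041 L.
T constant ⇒ Boyle's law P V = const: T₂ = T₁; V₂ = V₁·(P₁/P₂) = 1.377 L.
Adiabatic (γ = 1.30), T V^(γ−1) and P V^γ constant: P₃ = P₂·(T₃/T₂)^(γ/(γ−1)) = 1.386 bar; V₃ = V₂·(T₂/T₃)^(1/(γ−1)) = 4.376 L.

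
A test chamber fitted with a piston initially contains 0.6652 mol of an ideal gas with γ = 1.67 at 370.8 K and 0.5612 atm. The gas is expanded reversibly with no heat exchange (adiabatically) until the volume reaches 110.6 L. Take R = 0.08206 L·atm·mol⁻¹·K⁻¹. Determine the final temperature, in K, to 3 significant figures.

From PV = nRT: V₁ = nRT₁/P₁ = 36.07 L.
Adiabatic (γ = 1.67), T V^(γ−1) and P V^γ constant: T₂ = T₁·(V₁/V₂)^(γ−1) = 175.0 K; P₂ = P₁·(V₁/V₂)^γ = 0.08638 atm.

T₂ ≈ 175 K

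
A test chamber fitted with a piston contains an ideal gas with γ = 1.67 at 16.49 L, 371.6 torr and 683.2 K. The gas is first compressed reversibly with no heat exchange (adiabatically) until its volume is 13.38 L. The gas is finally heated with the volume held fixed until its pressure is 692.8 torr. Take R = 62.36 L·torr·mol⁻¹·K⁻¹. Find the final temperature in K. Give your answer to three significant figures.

T₃ ≈ 1.03e+03 K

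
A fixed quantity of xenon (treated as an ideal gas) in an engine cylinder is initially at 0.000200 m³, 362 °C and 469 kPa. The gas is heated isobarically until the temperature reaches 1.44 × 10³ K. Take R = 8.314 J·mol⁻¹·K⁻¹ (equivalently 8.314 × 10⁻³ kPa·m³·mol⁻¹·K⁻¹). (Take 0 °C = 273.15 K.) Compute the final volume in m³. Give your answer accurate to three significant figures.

Convert: T₁ = 635.1 K.
P constant ⇒ V ∝ T: P₂ = P₁; V₂ = V₁·(T₂/T₁) = 0.0004534 m³.

V₂ ≈ 0.000453 m³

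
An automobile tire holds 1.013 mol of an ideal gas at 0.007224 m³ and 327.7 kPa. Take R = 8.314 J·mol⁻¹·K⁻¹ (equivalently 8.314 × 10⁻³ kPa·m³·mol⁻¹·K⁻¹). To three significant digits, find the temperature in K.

PV = nRT ⇒ T = PV/(nR) = (327.7 × 0.007224) / (1.013 × 8.314 × 10⁻³)

T ≈ 281 K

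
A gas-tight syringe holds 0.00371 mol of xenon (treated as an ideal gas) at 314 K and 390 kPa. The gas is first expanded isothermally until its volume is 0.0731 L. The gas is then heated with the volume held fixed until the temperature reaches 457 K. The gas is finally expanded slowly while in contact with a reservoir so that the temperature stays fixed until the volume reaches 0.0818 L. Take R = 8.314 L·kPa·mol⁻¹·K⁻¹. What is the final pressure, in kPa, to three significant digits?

From PV = nRT: V₁ = nRT₁/P₁ = 0.02483 L.
Isothermal, so P V is constant: T₂ = T₁; P₂ = P₁·(V₁/V₂) = 132.5 kPa.
V constant ⇒ P ∝ T: V₃ = V₂; P₃ = P₂·(T₃/T₂) = 192.8 kPa.
Isothermal, so P V is constant: T₄ = T₃; P₄ = P₃·(V₃/V₄) = 172.3 kPa.

P₄ ≈ 172 kPa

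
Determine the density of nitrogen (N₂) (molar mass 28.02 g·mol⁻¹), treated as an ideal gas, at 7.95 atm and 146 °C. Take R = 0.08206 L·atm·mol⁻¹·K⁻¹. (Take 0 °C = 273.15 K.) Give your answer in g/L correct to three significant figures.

ρ ≈ 6.48 g/L

ρ = PM/(RT) = (7.95 × 28.02) / (0.08206 × 419.1)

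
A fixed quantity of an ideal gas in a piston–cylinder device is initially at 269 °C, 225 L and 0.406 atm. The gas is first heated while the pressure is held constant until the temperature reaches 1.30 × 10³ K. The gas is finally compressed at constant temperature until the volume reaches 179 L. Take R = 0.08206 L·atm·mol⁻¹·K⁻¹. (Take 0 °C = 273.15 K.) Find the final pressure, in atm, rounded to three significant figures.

Convert: T₁ = 542.1 K.
P constant ⇒ V ∝ T: P₂ = P₁; V₂ = V₁·(T₂/T₁) = 539.5 L.
Isothermal, so P V is constant: T₃ = T₂; P₃ = P₂·(V₂/V₃) = 1.224 atm.

P₃ ≈ 1.22 atm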